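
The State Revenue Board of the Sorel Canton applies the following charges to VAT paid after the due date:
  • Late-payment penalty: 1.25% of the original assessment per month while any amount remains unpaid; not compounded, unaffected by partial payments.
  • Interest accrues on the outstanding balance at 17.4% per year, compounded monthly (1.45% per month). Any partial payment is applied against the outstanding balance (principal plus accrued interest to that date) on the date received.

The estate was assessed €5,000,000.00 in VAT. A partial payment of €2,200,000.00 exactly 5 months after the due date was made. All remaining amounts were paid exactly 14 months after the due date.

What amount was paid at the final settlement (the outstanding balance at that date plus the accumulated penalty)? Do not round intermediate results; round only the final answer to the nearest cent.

Balance at month 5: €5,000,000.0000 × (1 + 0.0145)^5 = €5,373,166.0396…
After €2,200,000.00 payment: €5,373,166.0396… − €2,200,000.00 = €3,173,166.0396…
Balance at month 14: €3,173,166.0396… × (1 + 0.0145)^9 = €3,612,112.4329…
Penalty: 14 × 1.25% × €5,000,000.00 = €875,000.00
Final settlement = outstanding balance + penalty = €3,612,112.4329… + €875,000.00 = €4,487,112.43

€4,487,112.43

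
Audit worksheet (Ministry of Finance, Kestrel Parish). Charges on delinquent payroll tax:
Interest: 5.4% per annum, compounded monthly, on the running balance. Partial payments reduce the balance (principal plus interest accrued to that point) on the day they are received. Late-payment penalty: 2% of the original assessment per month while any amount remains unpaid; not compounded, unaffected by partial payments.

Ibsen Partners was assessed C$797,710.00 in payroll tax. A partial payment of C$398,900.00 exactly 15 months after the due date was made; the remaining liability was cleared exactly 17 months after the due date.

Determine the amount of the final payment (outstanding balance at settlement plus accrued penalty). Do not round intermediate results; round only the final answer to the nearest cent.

C$729,705.15

Monthly rate = 5.4% ÷ 12 = 0.45%
Balance at month 15: C$797,710.0000 × (1 + 0.0045)^15 = C$853,285.0814…
After C$398,900.00 payment: C$853,285.0814… − C$398,900.00 = C$454,385.0814…
Balance at month 17: C$454,385.0814… × (1 + 0.0045)^2 = C$458,483.7484…
Penalty: 17 × 2% × C$797,710.00 = C$271,221.40
Final settlement = outstanding balance + penalty = C$458,483.7484… + C$271,221.40 = C$729,705.15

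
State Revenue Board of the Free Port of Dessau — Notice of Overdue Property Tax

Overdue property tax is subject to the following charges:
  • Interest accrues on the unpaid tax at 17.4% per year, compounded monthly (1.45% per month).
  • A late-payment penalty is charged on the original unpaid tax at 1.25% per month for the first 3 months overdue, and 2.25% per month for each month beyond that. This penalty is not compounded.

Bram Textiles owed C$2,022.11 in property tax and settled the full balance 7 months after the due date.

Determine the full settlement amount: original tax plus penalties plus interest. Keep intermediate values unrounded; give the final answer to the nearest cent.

C$2,494.32

Penalty, months 1–3: 3 × 1.25% × C$2,022.11 = C$75.83…
Penalty, months 4–7: 4 × 2.25% × C$2,022.11 = C$181.99…
Interest: C$2,022.11 × ((1 + 0.0145)^7 − 1) = C$2,022.11 × 0.1060235… = C$214.3912…
Total = C$2,022.11 + C$257.8190… + C$214.3912… = C$2,494.32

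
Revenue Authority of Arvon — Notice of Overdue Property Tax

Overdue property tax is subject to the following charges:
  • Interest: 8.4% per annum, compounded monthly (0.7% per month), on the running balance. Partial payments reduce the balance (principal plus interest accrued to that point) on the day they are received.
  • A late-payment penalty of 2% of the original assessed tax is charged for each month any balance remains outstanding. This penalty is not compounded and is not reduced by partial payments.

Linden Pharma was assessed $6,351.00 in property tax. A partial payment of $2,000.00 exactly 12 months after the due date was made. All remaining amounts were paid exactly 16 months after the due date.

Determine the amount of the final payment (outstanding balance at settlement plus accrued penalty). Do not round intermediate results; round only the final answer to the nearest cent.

Balance at month 12: $6,351.0000 × (1 + 0.007)^12 = $6,905.5100…
After $2,000.00 payment: $6,905.5100… − $2,000.00 = $4,905.5100…
Balance at month 16: $4,905.5100… × (1 + 0.007)^4 = $5,044.3133…
Penalty: 16 × 2% × $6,351.00 = $2,032.32
Final settlement = outstanding balance + penalty = $5,044.3133… + $2,032.32 = $7,076.63

$7,076.63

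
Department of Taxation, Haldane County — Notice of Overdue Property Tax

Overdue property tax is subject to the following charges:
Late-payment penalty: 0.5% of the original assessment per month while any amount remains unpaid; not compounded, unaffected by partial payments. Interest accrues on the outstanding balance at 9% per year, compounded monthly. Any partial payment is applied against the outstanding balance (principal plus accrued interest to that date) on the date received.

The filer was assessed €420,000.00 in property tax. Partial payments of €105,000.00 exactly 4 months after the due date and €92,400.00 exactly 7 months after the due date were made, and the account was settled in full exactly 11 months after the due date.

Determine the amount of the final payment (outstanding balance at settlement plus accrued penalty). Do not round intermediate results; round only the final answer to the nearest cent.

Monthly rate = 9% ÷ 12 = 0.75%
Balance at month 4: €420,000.0000 × (1 + 0.0075)^4 = €432,742.4601…
After €105,000.00 payment: €432,742.4601… − €105,000.00 = €327,742.4601…
Balance at month 7: €327,742.4601… × (1 + 0.0075)^3 = €335,172.1102…
After €92,400.00 payment: €335,172.1102… − €92,400.00 = €242,772.1102…
Balance at month 11: €242,772.1102… × (1 + 0.0075)^4 = €250,137.6196…
Penalty: 11 × 0.5% × €420,000.00 = €23,100.00
Final settlement = outstanding balance + penalty = €250,137.6196… + €23,100.00 = €273,237.62

€273,237.62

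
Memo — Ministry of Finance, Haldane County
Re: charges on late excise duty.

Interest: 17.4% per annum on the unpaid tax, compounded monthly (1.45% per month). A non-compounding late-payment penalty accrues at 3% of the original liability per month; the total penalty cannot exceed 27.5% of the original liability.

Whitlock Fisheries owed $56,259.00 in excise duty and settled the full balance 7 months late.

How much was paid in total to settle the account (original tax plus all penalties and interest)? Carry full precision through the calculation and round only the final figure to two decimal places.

Penalty: 7 × 3% × $56,259.00 = $11,814.39 (below the 27.5% cap of $15,471.23…)
Interest: $56,259.00 × ((1 + 0.0145)^7 − 1) = $56,259.00 × 0.1060235… = $5,964.7768…
Total = $56,259.00 + $11,814.3900 + $5,964.7768… = $74,038.17

$74,038.17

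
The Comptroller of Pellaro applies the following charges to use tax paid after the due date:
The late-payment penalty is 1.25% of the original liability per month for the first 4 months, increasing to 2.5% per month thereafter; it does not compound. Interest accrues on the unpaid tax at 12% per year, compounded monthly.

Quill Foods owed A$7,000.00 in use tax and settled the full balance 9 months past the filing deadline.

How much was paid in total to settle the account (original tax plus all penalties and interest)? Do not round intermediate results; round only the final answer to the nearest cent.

A$8,880.80

Penalty, months 1–4: 4 × 1.25% × A$7,000.00 = A$350.00
Penalty, months 5–9: 5 × 2.5% × A$7,000.00 = A$875.00
Interest (12%/yr ÷ 12 = 1%/month): A$7,000.00 × ((1 + 0.01)^9 − 1) = A$655.7969…
Total = A$7,000.00 + A$1,225.0000 + A$655.7969… = A$8,880.80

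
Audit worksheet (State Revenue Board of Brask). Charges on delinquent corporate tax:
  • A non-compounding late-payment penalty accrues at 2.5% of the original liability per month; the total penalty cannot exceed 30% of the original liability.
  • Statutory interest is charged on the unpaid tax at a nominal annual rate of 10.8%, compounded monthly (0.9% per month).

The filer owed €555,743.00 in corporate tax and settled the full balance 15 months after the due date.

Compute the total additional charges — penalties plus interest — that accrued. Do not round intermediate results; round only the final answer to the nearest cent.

€246,664.21

Penalty (uncapped): 15 × 2.5% × €555,743.00 = €208,403.63…; cap = 30% × €555,743.00 = €166,722.90 → penalty = €166,722.90
Interest: €555,743.00 × ((1 + 0.009)^15 − 1) = €555,743.00 × 0.1438458… = €79,941.3135…
Penalties + interest = €166,722.9000 + €79,941.3135… = €246,664.21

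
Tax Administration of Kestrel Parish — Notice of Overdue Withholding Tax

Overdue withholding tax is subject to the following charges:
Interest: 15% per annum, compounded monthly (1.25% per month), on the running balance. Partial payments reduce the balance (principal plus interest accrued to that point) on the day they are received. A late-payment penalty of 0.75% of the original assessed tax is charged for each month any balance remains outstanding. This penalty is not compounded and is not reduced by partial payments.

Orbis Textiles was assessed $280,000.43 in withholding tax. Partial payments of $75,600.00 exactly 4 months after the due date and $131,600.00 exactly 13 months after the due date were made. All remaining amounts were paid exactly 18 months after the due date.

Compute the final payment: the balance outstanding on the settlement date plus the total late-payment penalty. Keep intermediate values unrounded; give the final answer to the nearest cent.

Balance at month 4: $280,000.4300 × (1 + 0.0125)^4 = $294,265.1462…
After $75,600.00 payment: $294,265.1462… − $75,600.00 = $218,665.1462…
Balance at month 13: $218,665.1462… × (1 + 0.0125)^9 = $244,531.5225…
After $131,600.00 payment: $244,531.5225… − $131,600.00 = $112,931.5225…
Balance at month 18: $112,931.5225… × (1 + 0.0125)^5 = $120,168.4177…
Penalty: 18 × 0.75% × $280,000.43 = $37,800.06…
Final settlement = outstanding balance + penalty = $120,168.4177… + $37,800.06… = $157,968.48

$157,968.48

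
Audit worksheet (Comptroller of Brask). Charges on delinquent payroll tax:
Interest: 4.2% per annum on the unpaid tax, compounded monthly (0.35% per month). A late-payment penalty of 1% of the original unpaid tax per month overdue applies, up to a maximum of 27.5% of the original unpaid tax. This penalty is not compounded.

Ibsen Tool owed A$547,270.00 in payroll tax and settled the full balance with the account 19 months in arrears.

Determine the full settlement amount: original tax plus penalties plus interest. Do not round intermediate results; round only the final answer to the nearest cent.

Penalty: 19 × 1% × A$547,270.00 = A$103,981.30 (below the 27.5% cap of A$150,499.25)
Interest: A$547,270.00 × ((1 + 0.0035)^19 − 1) = A$547,270.00 × 0.0686369… = A$37,562.9073…
Total = A$547,270.00 + A$103,981.3000 + A$37,562.9073… = A$688,814.21

A$688,814.21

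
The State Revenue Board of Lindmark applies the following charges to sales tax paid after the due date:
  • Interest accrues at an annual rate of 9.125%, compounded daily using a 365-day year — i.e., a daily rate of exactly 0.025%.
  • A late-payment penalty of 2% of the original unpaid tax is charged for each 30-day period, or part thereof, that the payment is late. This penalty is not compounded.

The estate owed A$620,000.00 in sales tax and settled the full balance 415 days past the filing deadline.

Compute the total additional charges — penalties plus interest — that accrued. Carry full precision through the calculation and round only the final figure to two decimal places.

Penalty periods: ⌈415/30⌉ = 14; penalty = 14 × 2% × A$620,000.00 = A$173,600.00
Interest: A$620,000.00 × ((1 + 0.00025)^415 − 1) = A$620,000.00 × 0.10930871… = A$67,771.3974…
Penalties + interest = A$173,600.0000 + A$67,771.3974… = A$241,371.40

A$241,371.40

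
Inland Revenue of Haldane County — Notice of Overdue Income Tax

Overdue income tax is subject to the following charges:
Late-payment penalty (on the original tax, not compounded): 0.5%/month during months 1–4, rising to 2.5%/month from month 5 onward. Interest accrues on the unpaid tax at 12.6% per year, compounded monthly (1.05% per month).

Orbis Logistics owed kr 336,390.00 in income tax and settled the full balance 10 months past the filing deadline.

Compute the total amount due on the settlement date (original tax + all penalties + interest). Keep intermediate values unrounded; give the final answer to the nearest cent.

kr 430,613.76

Penalty, months 1–4: 4 × 0.5% × kr 336,390.00 = kr 6,727.80
Penalty, months 5–10: 6 × 2.5% × kr 336,390.00 = kr 50,458.50
Interest: kr 336,390.00 × ((1 + 0.0105)^10 − 1) = kr 336,390.00 × 0.1101028… = kr 37,037.4641…
Total = kr 336,390.00 + kr 57,186.3000 + kr 37,037.4641… = kr 430,613.76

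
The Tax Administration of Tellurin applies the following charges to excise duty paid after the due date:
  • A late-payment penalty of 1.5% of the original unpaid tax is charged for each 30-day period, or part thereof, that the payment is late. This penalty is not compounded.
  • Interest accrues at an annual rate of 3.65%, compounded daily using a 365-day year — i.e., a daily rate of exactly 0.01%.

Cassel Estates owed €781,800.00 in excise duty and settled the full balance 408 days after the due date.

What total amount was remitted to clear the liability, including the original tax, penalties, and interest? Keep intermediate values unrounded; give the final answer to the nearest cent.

€978,533.43

Penalty periods: ⌈408/30⌉ = 14; penalty = 14 × 1.5% × €781,800.00 = €164,178.00
Interest: €781,800.00 × ((1 + 0.0001)^408 − 1) = €781,800.00 × 0.04164163… = €32,555.4272…
Total = €781,800.00 + €164,178.0000 + €32,555.4272… = €978,533.43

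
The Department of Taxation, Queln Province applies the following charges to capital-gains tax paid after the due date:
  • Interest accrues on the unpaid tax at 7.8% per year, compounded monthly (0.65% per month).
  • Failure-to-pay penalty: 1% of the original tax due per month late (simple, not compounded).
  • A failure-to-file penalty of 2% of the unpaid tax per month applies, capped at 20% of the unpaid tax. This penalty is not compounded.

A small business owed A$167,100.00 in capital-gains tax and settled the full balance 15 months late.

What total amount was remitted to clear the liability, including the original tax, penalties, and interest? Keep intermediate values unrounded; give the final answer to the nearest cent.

A$242,639.84

Failure-to-file: 15 × 2% × A$167,100.00 = A$50,130.00, capped at 20% × A$167,100.00 = A$33,420.00
Failure-to-pay penalty = 1% × A$167,100.00 × 15 mo = A$25,065.00
Interest: A$167,100.00 × ((1 + 0.0065)^15 − 1) = A$167,100.00 × 0.1020637… = A$17,054.8403…
Total = A$167,100.00 + A$58,485.0000 + A$17,054.8403… = A$242,639.84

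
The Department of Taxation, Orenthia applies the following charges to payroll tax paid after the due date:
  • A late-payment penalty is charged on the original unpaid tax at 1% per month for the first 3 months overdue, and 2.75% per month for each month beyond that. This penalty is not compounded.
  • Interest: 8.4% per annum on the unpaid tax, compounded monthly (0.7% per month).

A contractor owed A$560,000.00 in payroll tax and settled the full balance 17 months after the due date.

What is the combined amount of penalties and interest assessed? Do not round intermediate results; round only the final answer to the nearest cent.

A$302,905.71

Penalty, months 1–3: 3 × 1% × A$560,000.00 = A$16,800.00
Penalty, months 4–17: 14 × 2.75% × A$560,000.00 = A$215,600.00
Interest: A$560,000.00 × ((1 + 0.007)^17 − 1) = A$560,000.00 × 0.1259031… = A$70,505.7135…
Penalties + interest = A$232,400.0000 + A$70,505.7135… = A$302,905.71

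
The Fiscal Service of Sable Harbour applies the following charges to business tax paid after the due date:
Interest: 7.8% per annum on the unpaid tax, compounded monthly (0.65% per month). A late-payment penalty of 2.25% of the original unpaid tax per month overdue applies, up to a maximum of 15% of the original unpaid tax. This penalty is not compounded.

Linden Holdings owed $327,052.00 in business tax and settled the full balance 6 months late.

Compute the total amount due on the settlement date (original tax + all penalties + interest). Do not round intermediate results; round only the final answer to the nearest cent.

Penalty: 6 × 2.25% × $327,052.00 = $44,152.02 (below the 15% cap of $49,057.80)
Interest: $327,052.00 × ((1 + 0.0065)^6 − 1) = $327,052.00 × 0.0396393… = $12,964.1023…
Total = $327,052.00 + $44,152.0200 + $12,964.1023… = $384,168.12

$384,168.12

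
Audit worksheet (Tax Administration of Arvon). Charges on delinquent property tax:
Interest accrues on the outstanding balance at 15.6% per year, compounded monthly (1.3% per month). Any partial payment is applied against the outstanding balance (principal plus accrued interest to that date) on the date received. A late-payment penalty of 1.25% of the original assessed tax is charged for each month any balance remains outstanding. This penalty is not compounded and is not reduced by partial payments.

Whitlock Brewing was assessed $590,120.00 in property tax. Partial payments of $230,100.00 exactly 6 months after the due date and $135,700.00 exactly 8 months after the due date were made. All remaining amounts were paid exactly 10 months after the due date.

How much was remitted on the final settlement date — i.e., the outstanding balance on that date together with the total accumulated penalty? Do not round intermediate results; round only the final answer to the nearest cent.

Balance at month 6: $590,120.0000 × (1 + 0.013)^6 = $637,671.4982…
After $230,100.00 payment: $637,671.4982… − $230,100.00 = $407,571.4982…
Balance at month 8: $407,571.4982… × (1 + 0.013)^2 = $418,237.2367…
After $135,700.00 payment: $418,237.2367… − $135,700.00 = $282,537.2367…
Balance at month 10: $282,537.2367… × (1 + 0.013)^2 = $289,930.9537…
Penalty: 10 × 1.25% × $590,120.00 = $73,765.00
Final settlement = outstanding balance + penalty = $289,930.9537… + $73,765.00 = $363,695.95

$363,695.95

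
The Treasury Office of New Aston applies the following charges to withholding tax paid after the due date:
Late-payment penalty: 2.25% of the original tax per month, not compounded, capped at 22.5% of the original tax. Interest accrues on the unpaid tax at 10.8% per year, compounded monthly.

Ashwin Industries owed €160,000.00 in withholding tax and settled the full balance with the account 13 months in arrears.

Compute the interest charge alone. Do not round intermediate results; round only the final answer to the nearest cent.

Interest (10.8%/yr ÷ 12 = 0.9%/month): €160,000.00 × ((1 + 0.009)^13 − 1) = €19,765.0019…

€19,765.00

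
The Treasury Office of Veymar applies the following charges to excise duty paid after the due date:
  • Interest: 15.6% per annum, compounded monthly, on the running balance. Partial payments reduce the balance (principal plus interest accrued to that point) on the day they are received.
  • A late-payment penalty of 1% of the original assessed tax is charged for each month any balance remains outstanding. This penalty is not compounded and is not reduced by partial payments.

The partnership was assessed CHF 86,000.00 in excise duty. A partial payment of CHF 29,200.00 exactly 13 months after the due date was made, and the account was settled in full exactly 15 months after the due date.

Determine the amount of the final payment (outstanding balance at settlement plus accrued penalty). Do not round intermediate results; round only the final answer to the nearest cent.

CHF 87,321.35

Monthly rate = 15.6% ÷ 12 = 1.3%
Balance at month 13: CHF 86,000.0000 × (1 + 0.013)^13 = CHF 101,723.4874…
After CHF 29,200.00 payment: CHF 101,723.4874… − CHF 29,200.00 = CHF 72,523.4874…
Balance at month 15: CHF 72,523.4874… × (1 + 0.013)^2 = CHF 74,421.3546…
Penalty: 15 × 1% × CHF 86,000.00 = CHF 12,900.00
Final settlement = outstanding balance + penalty = CHF 74,421.3546… + CHF 12,900.00 = CHF 87,321.35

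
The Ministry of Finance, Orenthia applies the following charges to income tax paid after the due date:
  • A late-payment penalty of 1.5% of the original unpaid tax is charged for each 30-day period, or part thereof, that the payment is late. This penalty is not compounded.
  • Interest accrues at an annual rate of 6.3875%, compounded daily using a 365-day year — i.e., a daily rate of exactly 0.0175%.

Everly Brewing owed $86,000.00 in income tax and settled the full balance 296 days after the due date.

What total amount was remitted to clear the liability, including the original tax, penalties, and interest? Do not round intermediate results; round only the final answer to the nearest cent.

Penalty periods: ⌈296/30⌉ = 10; penalty = 10 × 1.5% × $86,000.00 = $12,900.00
Interest: $86,000.00 × ((1 + 0.000175)^296 − 1) = $86,000.00 × 0.05316032… = $4,571.7871…
Total = $86,000.00 + $12,900.0000 + $4,571.7871… = $103,471.79

$103,471.79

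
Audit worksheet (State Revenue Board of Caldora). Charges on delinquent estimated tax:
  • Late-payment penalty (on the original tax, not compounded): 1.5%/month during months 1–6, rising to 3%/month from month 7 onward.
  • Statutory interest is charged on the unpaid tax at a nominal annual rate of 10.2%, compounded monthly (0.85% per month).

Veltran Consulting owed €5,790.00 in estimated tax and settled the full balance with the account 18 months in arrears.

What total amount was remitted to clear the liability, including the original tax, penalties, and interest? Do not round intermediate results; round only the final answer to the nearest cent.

€9,348.37

Penalty, months 1–6: 6 × 1.5% × €5,790.00 = €521.10
Penalty, months 7–18: 12 × 3% × €5,790.00 = €2,084.40
Interest: €5,790.00 × ((1 + 0.0085)^18 − 1) = €5,790.00 × 0.1645717… = €952.8704…
Total = €5,790.00 + €2,605.5000 + €952.8704… = €9,348.37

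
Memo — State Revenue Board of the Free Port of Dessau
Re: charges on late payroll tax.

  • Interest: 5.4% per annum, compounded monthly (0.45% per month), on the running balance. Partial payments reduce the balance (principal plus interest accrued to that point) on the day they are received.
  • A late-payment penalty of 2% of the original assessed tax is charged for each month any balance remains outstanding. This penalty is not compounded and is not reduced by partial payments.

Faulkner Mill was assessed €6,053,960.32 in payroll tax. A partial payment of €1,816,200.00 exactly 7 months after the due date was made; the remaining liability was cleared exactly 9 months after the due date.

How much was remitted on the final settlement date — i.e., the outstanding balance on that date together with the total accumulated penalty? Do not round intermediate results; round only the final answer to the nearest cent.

Balance at month 7: €6,053,960.3200 × (1 + 0.0045)^7 = €6,247,253.9122…
After €1,816,200.00 payment: €6,247,253.9122… − €1,816,200.00 = €4,431,053.9122…
Balance at month 9: €4,431,053.9122… × (1 + 0.0045)^2 = €4,471,023.1262…
Penalty: 9 × 2% × €6,053,960.32 = €1,089,712.86…
Final settlement = outstanding balance + penalty = €4,471,023.1262… + €1,089,712.86… = €5,560,735.98

€5,560,735.98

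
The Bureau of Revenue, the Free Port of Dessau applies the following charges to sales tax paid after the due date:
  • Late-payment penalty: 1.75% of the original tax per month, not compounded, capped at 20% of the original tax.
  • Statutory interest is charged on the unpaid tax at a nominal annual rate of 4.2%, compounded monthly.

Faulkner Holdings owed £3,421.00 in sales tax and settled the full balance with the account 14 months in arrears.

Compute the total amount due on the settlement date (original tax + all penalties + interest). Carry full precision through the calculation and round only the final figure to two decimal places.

Penalty (uncapped): 14 × 1.75% × £3,421.00 = £838.15…; cap = 20% × £3,421.00 = £684.20 → penalty = £684.20
Interest (4.2%/yr ÷ 12 = 0.35%/month): £3,421.00 × ((1 + 0.0035)^14 − 1) = £171.4965…
Total = £3,421.00 + £684.2000 + £171.4965… = £4,276.70

£4,276.70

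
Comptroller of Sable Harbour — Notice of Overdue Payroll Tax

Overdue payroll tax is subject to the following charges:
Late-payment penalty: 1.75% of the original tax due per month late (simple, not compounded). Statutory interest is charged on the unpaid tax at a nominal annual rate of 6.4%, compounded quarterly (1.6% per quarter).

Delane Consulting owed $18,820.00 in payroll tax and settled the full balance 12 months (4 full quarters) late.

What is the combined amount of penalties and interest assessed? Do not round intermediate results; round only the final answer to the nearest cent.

Late-payment penalty: 12 × 1.75% × $18,820.00 = $3,952.20
Interest: $18,820.00 × ((1 + 0.016)^4 − 1) = $18,820.00 × 0.0655524… = $1,233.6971…
Penalties + interest = $3,952.2000 + $1,233.6971… = $5,185.90

$5,185.90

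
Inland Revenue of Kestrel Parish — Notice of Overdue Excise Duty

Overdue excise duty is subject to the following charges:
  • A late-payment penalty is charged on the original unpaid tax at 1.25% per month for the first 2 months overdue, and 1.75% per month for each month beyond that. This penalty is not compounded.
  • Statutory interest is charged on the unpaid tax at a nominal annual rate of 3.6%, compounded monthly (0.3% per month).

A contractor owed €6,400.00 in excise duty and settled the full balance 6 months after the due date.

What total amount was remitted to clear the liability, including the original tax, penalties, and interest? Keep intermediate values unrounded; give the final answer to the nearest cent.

Penalty, months 1–2: 2 × 1.25% × €6,400.00 = €160.00
Penalty, months 3–6: 4 × 1.75% × €6,400.00 = €448.00
Interest: €6,400.00 × ((1 + 0.003)^6 − 1) = €6,400.00 × 0.0181355… = €116.0675…
Total = €6,400.00 + €608.0000 + €116.0675… = €7,124.07

€7,124.07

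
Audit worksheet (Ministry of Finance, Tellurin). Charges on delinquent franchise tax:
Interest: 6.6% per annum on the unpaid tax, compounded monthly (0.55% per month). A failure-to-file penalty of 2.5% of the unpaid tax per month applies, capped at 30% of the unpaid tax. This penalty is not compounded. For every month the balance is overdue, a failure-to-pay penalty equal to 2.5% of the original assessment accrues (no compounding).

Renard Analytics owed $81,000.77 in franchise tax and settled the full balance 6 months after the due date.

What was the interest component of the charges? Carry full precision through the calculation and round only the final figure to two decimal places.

Interest: $81,000.77 × ((1 + 0.0055)^6 − 1) = $81,000.77 × 0.0334571… = $2,710.0502…

$2,710.05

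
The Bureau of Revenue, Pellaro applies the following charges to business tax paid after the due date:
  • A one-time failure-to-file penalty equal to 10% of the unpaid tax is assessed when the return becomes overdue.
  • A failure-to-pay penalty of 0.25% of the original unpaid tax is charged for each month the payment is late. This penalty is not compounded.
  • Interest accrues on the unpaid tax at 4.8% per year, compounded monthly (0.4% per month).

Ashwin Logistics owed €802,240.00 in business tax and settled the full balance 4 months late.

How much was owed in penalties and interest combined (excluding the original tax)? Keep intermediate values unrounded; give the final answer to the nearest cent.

Failure-to-file penalty: 10% × €802,240.00 = €80,224.00
Failure-to-pay penalty: 4 × 0.25% × €802,240.00 = €8,022.40
Interest: €802,240.00 × ((1 + 0.004)^4 − 1) = €802,240.00 × 0.0160963… = €12,913.0606…
Penalties + interest = €88,246.4000 + €12,913.0606… = €101,159.46

€101,159.46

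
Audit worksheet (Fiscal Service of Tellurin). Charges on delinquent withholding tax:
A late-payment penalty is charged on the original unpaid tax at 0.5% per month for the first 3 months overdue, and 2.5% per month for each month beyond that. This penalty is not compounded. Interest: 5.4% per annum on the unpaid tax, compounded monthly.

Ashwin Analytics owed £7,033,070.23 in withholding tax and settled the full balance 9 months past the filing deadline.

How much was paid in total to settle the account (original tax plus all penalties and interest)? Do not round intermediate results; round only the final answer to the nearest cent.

Penalty, months 1–3: 3 × 0.5% × £7,033,070.23 = £105,496.05…
Penalty, months 4–9: 6 × 2.5% × £7,033,070.23 = £1,054,960.53…
Interest (5.4%/yr ÷ 12 = 0.45%/month): £7,033,070.23 × ((1 + 0.0045)^9 − 1) = £290,020.6522…
Total = £7,033,070.23 + £1,160,456.5880… + £290,020.6522… = £8,483,547.47

£8,483,547.47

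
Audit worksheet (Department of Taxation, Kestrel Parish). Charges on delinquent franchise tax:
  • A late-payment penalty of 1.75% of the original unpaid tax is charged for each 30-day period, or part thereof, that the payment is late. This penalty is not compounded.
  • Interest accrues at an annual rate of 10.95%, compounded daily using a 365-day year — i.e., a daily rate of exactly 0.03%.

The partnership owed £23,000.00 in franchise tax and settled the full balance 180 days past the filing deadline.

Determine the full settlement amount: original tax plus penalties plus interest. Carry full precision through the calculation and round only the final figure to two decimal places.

Penalty periods: ⌈180/30⌉ = 6; penalty = 6 × 1.75% × £23,000.00 = £2,415.00
Interest: £23,000.00 × ((1 + 0.0003)^180 − 1) = £23,000.00 × 0.05547605… = £1,275.9493…
Total = £23,000.00 + £2,415.0000 + £1,275.9493… = £26,690.95

£26,690.95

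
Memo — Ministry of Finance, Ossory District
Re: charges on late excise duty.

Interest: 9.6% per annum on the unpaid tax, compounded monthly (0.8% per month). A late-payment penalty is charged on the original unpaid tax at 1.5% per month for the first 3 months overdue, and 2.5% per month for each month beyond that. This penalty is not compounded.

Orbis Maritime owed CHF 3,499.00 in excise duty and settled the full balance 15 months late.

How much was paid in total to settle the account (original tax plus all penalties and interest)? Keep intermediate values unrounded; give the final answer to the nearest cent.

Penalty, months 1–3: 3 × 1.5% × CHF 3,499.00 = CHF 157.46…
Penalty, months 4–15: 12 × 2.5% × CHF 3,499.00 = CHF 1,049.70
Interest: CHF 3,499.00 × ((1 + 0.008)^15 − 1) = CHF 3,499.00 × 0.1269587… = CHF 444.2283…
Total = CHF 3,499.00 + CHF 1,207.1550 + CHF 444.2283… = CHF 5,150.38

CHF 5,150.38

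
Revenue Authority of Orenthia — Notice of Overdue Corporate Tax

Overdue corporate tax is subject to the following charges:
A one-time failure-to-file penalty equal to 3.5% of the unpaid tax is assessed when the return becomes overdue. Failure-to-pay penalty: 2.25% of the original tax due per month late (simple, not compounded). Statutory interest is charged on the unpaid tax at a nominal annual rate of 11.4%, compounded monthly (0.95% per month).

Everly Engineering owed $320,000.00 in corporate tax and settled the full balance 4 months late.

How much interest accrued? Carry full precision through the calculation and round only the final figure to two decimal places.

$12,334.38

Interest: $320,000.00 × ((1 + 0.0095)^4 − 1) = $320,000.00 × 0.0385449… = $12,334.3800…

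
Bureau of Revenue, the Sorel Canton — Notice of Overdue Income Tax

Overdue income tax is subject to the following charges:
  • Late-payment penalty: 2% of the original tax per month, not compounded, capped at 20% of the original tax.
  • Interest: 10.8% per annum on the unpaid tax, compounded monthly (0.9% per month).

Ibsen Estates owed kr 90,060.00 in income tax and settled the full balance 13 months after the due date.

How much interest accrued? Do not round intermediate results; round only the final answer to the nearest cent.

kr 11,125.23

Interest: kr 90,060.00 × ((1 + 0.009)^13 − 1) = kr 90,060.00 × 0.1235313… = kr 11,125.2255…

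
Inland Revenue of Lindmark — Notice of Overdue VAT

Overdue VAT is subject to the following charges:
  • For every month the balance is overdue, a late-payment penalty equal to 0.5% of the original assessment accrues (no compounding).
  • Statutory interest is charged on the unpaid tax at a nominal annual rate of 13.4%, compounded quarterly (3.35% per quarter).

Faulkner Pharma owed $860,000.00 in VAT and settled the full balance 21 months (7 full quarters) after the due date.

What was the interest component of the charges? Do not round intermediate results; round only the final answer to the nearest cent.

$223,108.14

Interest: $860,000.00 × ((1 + 0.0335)^7 − 1) = $860,000.00 × 0.2594281… = $223,108.1356…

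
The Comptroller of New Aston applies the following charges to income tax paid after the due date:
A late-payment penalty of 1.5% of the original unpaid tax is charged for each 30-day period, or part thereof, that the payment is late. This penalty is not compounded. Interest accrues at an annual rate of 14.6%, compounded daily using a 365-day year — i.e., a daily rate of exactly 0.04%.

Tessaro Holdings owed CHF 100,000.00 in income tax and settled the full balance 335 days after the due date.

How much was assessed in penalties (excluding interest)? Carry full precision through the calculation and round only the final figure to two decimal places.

CHF 18,000.00

Penalty periods: ⌈335/30⌉ = 12; penalty = 12 × 1.5% × CHF 100,000.00 = CHF 18,000.00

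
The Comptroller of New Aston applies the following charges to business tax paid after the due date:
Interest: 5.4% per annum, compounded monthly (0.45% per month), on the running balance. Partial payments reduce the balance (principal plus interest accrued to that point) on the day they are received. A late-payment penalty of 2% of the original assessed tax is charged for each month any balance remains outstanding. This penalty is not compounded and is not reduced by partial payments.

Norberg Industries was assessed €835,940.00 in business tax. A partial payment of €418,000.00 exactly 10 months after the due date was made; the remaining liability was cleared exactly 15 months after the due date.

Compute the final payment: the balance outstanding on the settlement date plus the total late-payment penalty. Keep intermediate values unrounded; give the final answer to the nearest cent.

Balance at month 10: €835,940.0000 × (1 + 0.0045)^10 = €874,328.2637…
After €418,000.00 payment: €874,328.2637… − €418,000.00 = €456,328.2637…
Balance at month 15: €456,328.2637… × (1 + 0.0045)^5 = €466,688.4729…
Penalty: 15 × 2% × €835,940.00 = €250,782.00
Final settlement = outstanding balance + penalty = €466,688.4729… + €250,782.00 = €717,470.47

€717,470.47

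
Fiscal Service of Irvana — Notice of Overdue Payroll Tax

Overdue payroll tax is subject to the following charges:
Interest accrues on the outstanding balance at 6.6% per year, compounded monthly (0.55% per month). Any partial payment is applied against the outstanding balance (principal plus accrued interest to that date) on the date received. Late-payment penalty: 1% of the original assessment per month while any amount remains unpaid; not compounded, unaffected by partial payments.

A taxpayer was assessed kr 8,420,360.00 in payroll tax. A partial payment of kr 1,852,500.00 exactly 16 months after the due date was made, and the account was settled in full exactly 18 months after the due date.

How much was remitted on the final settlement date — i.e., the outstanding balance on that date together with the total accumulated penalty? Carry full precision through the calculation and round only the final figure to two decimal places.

Balance at month 16: kr 8,420,360.0000 × (1 + 0.0055)^16 = kr 9,192,716.3221…
After kr 1,852,500.00 payment: kr 9,192,716.3221… − kr 1,852,500.00 = kr 7,340,216.3221…
Balance at month 18: kr 7,340,216.3221… × (1 + 0.0055)^2 = kr 7,421,180.7432…
Penalty: 18 × 1% × kr 8,420,360.00 = kr 1,515,664.80
Final settlement = outstanding balance + penalty = kr 7,421,180.7432… + kr 1,515,664.80 = kr 8,936,845.54

kr 8,936,845.54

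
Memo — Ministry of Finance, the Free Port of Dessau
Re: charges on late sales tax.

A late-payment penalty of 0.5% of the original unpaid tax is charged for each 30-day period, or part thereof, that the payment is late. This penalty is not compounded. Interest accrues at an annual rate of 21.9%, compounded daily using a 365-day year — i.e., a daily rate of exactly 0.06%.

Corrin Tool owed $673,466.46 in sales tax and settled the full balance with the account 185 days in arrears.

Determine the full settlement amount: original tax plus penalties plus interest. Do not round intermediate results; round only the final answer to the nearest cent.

$776,074.27

Penalty periods: ⌈185/30⌉ = 7; penalty = 7 × 0.5% × $673,466.46 = $23,571.33…
Interest: $673,466.46 × ((1 + 0.0006)^185 − 1) = $673,466.46 × 0.11735771… = $79,036.4836…
Total = $673,466.46 + $23,571.3261 + $79,036.4836… = $776,074.27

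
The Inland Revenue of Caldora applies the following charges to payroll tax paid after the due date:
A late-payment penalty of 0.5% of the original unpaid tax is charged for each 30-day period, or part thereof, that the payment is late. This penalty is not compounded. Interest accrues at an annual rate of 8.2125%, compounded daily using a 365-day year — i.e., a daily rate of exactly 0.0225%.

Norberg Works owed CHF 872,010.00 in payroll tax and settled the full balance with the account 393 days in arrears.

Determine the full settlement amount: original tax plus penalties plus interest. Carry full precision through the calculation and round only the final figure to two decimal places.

Penalty periods: ⌈393/30⌉ = 14; penalty = 14 × 0.5% × CHF 872,010.00 = CHF 61,040.70
Interest: CHF 872,010.00 × ((1 + 0.000225)^393 − 1) = CHF 872,010.00 × 0.09244145… = CHF 80,609.8686…
Total = CHF 872,010.00 + CHF 61,040.7000 + CHF 80,609.8686… = CHF 1,013,660.57

CHF 1,013,660.57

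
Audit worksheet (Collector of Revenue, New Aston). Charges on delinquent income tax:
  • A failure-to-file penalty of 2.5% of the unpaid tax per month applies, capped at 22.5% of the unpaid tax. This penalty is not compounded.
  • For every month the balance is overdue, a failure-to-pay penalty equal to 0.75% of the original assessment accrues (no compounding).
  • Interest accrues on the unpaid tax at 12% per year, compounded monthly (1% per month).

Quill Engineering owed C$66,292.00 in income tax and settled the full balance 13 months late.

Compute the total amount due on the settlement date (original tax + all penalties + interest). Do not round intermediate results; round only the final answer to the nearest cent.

Failure-to-file: 13 × 2.5% × C$66,292.00 = C$21,544.90, capped at 22.5% × C$66,292.00 = C$14,915.70
Failure-to-pay penalty: 13 × 0.75% × C$66,292.00 = C$6,463.47
Interest: C$66,292.00 × ((1 + 0.01)^13 − 1) = C$66,292.00 × 0.1380933… = C$9,154.4797…
Total = C$66,292.00 + C$21,379.1700 + C$9,154.4797… = C$96,825.65

C$96,825.65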